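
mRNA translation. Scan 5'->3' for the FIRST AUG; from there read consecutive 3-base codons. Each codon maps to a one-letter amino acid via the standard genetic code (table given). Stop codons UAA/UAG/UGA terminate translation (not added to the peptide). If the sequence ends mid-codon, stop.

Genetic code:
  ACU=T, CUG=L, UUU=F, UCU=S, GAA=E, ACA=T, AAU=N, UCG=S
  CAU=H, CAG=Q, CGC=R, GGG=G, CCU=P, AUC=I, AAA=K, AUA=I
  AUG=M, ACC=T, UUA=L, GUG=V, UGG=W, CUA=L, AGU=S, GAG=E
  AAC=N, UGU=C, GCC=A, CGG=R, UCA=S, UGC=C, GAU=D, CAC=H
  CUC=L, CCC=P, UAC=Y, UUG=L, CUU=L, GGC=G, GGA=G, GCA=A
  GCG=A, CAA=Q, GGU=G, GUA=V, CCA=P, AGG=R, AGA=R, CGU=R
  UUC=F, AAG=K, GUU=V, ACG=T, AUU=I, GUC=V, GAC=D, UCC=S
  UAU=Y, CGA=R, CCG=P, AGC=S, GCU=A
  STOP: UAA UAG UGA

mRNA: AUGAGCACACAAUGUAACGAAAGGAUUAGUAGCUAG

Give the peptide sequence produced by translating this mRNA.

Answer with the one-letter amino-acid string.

start AUG at pos 0
pos 0: AUG -> M; peptide=M
pos 3: AGC -> S; peptide=MS
pos 6: ACA -> T; peptide=MST
pos 9: CAA -> Q; peptide=MSTQ
pos 12: UGU -> C; peptide=MSTQC
pos 15: AAC -> N; peptide=MSTQCN
pos 18: GAA -> E; peptide=MSTQCNE
pos 21: AGG -> R; peptide=MSTQCNER
pos 24: AUU -> I; peptide=MSTQCNERI
pos 27: AGU -> S; peptide=MSTQCNERIS
pos 30: AGC -> S; peptide=MSTQCNERISS
pos 33: UAG -> STOP

Answer: MSTQCNERISS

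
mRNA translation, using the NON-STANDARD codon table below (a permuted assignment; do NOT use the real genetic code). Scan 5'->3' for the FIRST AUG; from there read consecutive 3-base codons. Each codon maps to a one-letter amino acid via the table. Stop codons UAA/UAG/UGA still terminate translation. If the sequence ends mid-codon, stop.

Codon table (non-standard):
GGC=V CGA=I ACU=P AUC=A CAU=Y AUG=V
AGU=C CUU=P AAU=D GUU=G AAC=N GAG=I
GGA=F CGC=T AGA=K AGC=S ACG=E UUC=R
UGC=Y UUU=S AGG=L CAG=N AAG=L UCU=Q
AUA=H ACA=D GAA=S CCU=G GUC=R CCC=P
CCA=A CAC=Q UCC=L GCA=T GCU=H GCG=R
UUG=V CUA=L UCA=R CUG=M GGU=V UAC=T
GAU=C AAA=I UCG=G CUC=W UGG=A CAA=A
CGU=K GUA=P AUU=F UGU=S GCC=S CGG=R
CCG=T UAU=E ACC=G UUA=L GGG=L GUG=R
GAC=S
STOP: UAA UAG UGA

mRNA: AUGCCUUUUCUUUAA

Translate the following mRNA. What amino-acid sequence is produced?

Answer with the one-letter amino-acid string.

Answer: VGSP

Derivation:
start AUG at pos 0
pos 0: AUG -> V; peptide=V
pos 3: CCU -> G; peptide=VG
pos 6: UUU -> S; peptide=VGS
pos 9: CUU -> P; peptide=VGSP
pos 12: UAA -> STOP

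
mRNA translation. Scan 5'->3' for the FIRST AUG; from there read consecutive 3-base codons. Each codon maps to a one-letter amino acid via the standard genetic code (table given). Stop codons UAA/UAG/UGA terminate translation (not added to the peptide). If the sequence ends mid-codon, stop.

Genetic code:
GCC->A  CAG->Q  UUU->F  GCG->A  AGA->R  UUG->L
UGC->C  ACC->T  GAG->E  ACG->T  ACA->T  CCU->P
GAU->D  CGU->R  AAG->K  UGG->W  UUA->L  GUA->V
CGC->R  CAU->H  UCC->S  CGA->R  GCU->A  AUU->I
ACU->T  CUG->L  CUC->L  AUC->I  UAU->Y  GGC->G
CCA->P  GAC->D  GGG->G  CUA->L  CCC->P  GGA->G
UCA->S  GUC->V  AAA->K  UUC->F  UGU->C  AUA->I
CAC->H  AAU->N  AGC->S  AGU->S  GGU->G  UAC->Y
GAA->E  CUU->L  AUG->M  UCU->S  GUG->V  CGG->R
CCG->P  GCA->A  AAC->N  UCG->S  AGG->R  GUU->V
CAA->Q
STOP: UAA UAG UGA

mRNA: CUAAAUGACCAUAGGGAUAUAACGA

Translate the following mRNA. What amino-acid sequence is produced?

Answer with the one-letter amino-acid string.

start AUG at pos 4
pos 4: AUG -> M; peptide=M
pos 7: ACC -> T; peptide=MT
pos 10: AUA -> I; peptide=MTI
pos 13: GGG -> G; peptide=MTIG
pos 16: AUA -> I; peptide=MTIGI
pos 19: UAA -> STOP

Answer: MTIGI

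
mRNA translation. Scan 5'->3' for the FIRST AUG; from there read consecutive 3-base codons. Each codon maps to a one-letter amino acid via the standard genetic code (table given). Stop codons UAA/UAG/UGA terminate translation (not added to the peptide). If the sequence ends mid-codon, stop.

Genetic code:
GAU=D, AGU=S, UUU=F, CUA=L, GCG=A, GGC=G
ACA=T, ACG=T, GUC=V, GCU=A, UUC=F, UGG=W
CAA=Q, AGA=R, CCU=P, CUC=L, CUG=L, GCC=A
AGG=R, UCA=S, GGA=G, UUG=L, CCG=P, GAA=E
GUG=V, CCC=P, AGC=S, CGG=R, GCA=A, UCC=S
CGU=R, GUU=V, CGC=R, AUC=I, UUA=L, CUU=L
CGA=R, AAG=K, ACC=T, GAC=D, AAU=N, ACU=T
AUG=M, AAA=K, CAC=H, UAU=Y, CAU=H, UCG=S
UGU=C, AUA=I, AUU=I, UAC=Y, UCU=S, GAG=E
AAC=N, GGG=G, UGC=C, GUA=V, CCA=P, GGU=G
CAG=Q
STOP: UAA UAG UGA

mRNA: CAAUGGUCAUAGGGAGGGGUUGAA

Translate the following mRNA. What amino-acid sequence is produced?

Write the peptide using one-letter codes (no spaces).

Answer: MVIGRG

Derivation:
start AUG at pos 2
pos 2: AUG -> M; peptide=M
pos 5: GUC -> V; peptide=MV
pos 8: AUA -> I; peptide=MVI
pos 11: GGG -> G; peptide=MVIG
pos 14: AGG -> R; peptide=MVIGR
pos 17: GGU -> G; peptide=MVIGRG
pos 20: UGA -> STOP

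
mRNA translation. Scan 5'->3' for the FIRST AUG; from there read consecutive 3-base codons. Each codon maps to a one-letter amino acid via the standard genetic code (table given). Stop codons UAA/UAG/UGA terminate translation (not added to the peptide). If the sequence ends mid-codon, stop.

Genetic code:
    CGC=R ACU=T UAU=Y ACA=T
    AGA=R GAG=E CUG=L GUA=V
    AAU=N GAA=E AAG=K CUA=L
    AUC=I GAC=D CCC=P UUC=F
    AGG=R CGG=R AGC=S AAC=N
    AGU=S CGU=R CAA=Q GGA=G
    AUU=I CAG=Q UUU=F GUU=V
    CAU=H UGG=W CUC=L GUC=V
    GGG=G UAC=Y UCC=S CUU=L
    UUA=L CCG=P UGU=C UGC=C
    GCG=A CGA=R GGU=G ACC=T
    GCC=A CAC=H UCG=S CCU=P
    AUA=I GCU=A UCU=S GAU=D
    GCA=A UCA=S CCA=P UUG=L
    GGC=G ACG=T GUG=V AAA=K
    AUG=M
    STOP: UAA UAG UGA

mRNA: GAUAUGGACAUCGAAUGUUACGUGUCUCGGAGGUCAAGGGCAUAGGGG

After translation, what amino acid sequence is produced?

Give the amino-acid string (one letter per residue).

start AUG at pos 3
pos 3: AUG -> M; peptide=M
pos 6: GAC -> D; peptide=MD
pos 9: AUC -> I; peptide=MDI
pos 12: GAA -> E; peptide=MDIE
pos 15: UGU -> C; peptide=MDIEC
pos 18: UAC -> Y; peptide=MDIECY
pos 21: GUG -> V; peptide=MDIECYV
pos 24: UCU -> S; peptide=MDIECYVS
pos 27: CGG -> R; peptide=MDIECYVSR
pos 30: AGG -> R; peptide=MDIECYVSRR
pos 33: UCA -> S; peptide=MDIECYVSRRS
pos 36: AGG -> R; peptide=MDIECYVSRRSR
pos 39: GCA -> A; peptide=MDIECYVSRRSRA
pos 42: UAG -> STOP

Answer: MDIECYVSRRSRA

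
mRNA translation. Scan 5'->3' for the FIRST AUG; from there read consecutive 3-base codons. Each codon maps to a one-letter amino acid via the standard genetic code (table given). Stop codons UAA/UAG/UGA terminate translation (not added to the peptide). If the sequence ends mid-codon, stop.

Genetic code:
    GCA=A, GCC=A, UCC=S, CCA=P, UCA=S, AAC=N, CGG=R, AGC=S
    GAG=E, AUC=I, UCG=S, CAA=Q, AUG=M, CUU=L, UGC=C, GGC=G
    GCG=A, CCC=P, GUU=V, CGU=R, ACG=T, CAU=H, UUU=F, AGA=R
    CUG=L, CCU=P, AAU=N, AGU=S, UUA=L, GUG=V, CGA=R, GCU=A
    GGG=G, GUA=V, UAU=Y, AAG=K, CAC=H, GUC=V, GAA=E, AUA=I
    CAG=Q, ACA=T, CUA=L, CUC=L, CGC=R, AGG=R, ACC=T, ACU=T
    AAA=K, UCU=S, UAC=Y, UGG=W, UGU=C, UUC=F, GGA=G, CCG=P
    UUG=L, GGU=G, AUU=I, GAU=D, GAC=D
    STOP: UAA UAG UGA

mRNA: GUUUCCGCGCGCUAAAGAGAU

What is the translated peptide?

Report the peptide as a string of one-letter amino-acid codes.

no AUG start codon found

Answer: (empty: no AUG start codon)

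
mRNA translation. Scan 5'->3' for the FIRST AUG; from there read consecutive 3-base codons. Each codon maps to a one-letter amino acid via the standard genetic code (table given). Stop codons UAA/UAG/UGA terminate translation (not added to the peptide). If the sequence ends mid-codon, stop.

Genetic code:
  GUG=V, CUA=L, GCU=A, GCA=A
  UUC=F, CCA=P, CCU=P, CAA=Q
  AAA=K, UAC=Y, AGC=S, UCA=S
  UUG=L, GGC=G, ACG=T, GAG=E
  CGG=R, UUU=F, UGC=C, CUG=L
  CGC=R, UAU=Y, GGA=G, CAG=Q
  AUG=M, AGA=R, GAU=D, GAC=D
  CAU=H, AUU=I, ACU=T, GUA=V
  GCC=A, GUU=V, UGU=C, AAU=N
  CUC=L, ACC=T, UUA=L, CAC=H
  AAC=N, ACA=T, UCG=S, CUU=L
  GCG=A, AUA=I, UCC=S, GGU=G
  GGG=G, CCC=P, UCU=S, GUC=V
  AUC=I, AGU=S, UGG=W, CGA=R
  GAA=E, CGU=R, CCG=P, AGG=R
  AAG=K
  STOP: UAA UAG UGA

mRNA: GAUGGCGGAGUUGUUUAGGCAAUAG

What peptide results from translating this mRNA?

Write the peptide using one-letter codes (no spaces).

start AUG at pos 1
pos 1: AUG -> M; peptide=M
pos 4: GCG -> A; peptide=MA
pos 7: GAG -> E; peptide=MAE
pos 10: UUG -> L; peptide=MAEL
pos 13: UUU -> F; peptide=MAELF
pos 16: AGG -> R; peptide=MAELFR
pos 19: CAA -> Q; peptide=MAELFRQ
pos 22: UAG -> STOP

Answer: MAELFRQ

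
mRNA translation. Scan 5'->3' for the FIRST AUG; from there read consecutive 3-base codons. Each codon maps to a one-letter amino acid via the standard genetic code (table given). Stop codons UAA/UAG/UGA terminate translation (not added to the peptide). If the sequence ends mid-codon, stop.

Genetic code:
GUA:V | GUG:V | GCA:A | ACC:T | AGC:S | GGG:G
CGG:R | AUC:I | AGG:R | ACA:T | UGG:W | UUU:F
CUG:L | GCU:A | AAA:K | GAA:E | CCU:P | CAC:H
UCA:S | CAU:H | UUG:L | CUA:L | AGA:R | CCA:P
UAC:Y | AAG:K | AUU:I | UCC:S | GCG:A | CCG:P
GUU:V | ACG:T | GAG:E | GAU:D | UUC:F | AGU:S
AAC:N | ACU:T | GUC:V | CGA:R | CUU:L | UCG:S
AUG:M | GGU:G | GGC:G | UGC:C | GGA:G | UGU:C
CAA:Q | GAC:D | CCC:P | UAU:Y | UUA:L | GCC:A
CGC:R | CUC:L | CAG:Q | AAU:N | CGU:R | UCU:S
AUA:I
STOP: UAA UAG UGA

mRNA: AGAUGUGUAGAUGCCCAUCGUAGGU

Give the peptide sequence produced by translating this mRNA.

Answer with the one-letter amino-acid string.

start AUG at pos 2
pos 2: AUG -> M; peptide=M
pos 5: UGU -> C; peptide=MC
pos 8: AGA -> R; peptide=MCR
pos 11: UGC -> C; peptide=MCRC
pos 14: CCA -> P; peptide=MCRCP
pos 17: UCG -> S; peptide=MCRCPS
pos 20: UAG -> STOP

Answer: MCRCPS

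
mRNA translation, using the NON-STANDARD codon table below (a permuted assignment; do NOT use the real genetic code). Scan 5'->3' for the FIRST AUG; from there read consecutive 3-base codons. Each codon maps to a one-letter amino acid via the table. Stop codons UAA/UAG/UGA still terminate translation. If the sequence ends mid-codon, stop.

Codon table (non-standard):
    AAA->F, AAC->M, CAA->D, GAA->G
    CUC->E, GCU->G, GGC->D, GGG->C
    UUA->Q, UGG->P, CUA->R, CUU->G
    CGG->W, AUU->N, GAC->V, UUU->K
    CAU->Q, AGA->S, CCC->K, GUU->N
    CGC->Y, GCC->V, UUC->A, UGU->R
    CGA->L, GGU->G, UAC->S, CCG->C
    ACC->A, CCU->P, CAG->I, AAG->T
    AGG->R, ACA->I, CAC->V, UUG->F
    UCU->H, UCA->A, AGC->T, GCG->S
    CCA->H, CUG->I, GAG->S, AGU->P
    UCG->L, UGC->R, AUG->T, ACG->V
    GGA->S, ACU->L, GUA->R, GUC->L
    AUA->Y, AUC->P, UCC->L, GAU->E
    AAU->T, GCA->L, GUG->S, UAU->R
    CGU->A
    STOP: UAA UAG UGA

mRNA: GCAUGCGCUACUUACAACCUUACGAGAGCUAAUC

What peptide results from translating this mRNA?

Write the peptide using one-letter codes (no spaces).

Answer: TYSQDPSST

Derivation:
start AUG at pos 2
pos 2: AUG -> T; peptide=T
pos 5: CGC -> Y; peptide=TY
pos 8: UAC -> S; peptide=TYS
pos 11: UUA -> Q; peptide=TYSQ
pos 14: CAA -> D; peptide=TYSQD
pos 17: CCU -> P; peptide=TYSQDP
pos 20: UAC -> S; peptide=TYSQDPS
pos 23: GAG -> S; peptide=TYSQDPSS
pos 26: AGC -> T; peptide=TYSQDPSST
pos 29: UAA -> STOP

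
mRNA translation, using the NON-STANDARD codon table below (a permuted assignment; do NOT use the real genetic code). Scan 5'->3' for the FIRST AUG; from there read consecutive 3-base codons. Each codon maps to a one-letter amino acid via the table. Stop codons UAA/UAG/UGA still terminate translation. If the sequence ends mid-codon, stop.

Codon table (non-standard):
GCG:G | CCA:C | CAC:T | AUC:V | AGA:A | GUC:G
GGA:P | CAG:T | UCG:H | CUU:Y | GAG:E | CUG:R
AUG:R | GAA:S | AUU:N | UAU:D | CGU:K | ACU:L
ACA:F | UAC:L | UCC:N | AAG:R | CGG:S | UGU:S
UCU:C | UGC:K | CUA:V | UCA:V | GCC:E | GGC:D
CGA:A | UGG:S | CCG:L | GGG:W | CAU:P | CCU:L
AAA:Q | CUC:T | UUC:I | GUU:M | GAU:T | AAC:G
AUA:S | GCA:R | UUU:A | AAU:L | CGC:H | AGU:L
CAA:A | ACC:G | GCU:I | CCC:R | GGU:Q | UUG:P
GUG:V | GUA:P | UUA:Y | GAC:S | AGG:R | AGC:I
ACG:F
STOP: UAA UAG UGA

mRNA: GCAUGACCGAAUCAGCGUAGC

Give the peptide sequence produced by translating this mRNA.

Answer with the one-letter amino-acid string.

Answer: RGSVG

Derivation:
start AUG at pos 2
pos 2: AUG -> R; peptide=R
pos 5: ACC -> G; peptide=RG
pos 8: GAA -> S; peptide=RGS
pos 11: UCA -> V; peptide=RGSV
pos 14: GCG -> G; peptide=RGSVG
pos 17: UAG -> STOP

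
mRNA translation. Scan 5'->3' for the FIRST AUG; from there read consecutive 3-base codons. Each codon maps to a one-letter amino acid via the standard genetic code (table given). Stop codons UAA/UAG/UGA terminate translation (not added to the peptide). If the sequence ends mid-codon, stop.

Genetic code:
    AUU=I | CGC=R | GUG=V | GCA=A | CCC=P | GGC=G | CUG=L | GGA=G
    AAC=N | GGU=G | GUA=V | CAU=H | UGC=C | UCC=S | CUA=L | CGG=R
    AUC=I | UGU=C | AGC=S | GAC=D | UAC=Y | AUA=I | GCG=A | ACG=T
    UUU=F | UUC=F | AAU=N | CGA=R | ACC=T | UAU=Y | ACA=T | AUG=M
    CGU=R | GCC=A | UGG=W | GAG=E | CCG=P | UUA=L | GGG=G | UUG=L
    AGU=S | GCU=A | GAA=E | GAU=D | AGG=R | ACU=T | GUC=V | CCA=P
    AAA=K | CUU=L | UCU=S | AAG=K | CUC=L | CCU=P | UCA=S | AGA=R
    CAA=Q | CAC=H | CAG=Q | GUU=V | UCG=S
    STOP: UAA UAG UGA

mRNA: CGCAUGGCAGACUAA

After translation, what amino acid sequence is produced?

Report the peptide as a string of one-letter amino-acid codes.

start AUG at pos 3
pos 3: AUG -> M; peptide=M
pos 6: GCA -> A; peptide=MA
pos 9: GAC -> D; peptide=MAD
pos 12: UAA -> STOP

Answer: MAD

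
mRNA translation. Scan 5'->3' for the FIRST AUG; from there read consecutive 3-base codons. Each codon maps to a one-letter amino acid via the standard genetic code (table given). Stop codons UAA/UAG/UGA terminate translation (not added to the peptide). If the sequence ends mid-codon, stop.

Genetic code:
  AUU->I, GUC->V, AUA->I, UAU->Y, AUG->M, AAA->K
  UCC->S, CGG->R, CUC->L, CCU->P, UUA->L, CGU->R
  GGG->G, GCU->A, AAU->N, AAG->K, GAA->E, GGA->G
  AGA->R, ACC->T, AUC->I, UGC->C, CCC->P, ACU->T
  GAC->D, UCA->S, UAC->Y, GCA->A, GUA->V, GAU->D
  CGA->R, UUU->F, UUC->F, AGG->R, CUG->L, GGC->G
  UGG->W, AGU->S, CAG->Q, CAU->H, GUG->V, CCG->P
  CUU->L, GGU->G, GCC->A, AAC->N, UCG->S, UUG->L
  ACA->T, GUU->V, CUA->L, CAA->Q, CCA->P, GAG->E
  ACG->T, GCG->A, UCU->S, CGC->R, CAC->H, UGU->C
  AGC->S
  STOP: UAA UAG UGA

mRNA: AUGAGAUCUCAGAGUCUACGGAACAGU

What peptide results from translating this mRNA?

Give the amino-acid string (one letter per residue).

Answer: MRSQSLRNS

Derivation:
start AUG at pos 0
pos 0: AUG -> M; peptide=M
pos 3: AGA -> R; peptide=MR
pos 6: UCU -> S; peptide=MRS
pos 9: CAG -> Q; peptide=MRSQ
pos 12: AGU -> S; peptide=MRSQS
pos 15: CUA -> L; peptide=MRSQSL
pos 18: CGG -> R; peptide=MRSQSLR
pos 21: AAC -> N; peptide=MRSQSLRN
pos 24: AGU -> S; peptide=MRSQSLRNS
pos 27: only 0 nt remain (<3), stop (end of mRNA)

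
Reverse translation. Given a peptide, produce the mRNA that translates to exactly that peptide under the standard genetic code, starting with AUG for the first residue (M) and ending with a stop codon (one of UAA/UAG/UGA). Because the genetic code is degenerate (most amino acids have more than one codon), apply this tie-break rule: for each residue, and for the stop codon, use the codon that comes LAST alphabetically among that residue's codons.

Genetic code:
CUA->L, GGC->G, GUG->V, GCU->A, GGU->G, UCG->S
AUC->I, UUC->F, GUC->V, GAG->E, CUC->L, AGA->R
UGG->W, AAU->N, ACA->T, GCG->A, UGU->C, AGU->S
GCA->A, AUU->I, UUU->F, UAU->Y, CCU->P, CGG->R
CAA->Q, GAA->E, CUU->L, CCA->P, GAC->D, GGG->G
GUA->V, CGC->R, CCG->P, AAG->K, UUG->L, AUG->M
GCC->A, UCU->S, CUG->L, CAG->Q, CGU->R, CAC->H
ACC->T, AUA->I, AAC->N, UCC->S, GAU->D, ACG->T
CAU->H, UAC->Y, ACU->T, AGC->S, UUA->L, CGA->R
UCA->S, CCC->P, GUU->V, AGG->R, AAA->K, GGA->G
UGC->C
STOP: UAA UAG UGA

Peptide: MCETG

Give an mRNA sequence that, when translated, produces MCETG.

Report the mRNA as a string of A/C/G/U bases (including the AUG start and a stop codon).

residue 1: M -> AUG (start codon)
residue 2: C codons sorted = UGC,UGU -> pick last = UGU
residue 3: E codons sorted = GAA,GAG -> pick last = GAG
residue 4: T codons sorted = ACA,ACC,ACG,ACU -> pick last = ACU
residue 5: G codons sorted = GGA,GGC,GGG,GGU -> pick last = GGU
terminator: stop codons sorted = UAA,UAG,UGA -> pick last = UGA

Answer: mRNA: AUGUGUGAGACUGGUUGA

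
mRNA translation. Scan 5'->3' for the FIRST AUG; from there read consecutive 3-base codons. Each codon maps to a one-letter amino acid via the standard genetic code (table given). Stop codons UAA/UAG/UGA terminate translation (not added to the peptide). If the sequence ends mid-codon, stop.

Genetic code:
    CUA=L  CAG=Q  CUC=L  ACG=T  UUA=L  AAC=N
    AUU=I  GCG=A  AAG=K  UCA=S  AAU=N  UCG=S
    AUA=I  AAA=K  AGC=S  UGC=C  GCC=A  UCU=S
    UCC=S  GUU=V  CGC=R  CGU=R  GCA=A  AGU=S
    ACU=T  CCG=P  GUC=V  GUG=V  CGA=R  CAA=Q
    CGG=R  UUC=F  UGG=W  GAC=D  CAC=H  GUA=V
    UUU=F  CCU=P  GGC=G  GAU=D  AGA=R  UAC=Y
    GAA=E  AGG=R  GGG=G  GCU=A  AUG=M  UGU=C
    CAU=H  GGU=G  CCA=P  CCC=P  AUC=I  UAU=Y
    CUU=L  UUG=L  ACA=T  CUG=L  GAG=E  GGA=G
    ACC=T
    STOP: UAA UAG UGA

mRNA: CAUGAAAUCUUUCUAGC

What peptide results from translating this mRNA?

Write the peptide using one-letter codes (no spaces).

start AUG at pos 1
pos 1: AUG -> M; peptide=M
pos 4: AAA -> K; peptide=MK
pos 7: UCU -> S; peptide=MKS
pos 10: UUC -> F; peptide=MKSF
pos 13: UAG -> STOP

Answer: MKSF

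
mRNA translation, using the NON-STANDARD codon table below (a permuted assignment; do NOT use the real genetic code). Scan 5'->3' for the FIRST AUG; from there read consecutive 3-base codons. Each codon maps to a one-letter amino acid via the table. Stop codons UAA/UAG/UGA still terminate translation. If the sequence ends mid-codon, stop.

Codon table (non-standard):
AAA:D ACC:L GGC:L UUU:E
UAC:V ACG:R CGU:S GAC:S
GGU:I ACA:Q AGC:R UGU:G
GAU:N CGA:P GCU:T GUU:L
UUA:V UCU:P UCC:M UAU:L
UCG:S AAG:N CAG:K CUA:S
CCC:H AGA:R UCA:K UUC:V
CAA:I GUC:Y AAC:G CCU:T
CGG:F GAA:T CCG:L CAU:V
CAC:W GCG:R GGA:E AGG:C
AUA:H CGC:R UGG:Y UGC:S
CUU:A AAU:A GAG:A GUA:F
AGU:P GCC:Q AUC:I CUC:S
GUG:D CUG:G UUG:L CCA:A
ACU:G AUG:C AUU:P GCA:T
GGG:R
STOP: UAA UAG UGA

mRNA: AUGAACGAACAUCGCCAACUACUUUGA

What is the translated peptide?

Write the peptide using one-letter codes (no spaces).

start AUG at pos 0
pos 0: AUG -> C; peptide=C
pos 3: AAC -> G; peptide=CG
pos 6: GAA -> T; peptide=CGT
pos 9: CAU -> V; peptide=CGTV
pos 12: CGC -> R; peptide=CGTVR
pos 15: CAA -> I; peptide=CGTVRI
pos 18: CUA -> S; peptide=CGTVRIS
pos 21: CUU -> A; peptide=CGTVRISA
pos 24: UGA -> STOP

Answer: CGTVRISA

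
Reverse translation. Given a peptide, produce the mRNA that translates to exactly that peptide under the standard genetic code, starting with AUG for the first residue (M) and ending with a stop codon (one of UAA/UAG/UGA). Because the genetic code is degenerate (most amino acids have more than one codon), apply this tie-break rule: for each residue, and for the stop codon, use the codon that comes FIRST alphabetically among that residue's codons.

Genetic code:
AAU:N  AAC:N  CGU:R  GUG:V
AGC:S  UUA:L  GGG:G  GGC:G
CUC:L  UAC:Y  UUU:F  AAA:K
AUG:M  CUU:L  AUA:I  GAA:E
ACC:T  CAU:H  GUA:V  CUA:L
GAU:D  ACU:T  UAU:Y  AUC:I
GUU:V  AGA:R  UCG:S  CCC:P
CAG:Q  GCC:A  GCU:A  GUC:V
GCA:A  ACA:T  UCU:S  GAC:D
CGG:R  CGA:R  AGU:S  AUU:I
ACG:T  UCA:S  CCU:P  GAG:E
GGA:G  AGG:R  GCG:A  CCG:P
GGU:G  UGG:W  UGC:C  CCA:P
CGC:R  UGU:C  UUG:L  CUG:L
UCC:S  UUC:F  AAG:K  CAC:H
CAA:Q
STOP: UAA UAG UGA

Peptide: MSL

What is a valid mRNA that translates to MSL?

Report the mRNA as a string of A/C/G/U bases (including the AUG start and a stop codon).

residue 1: M -> AUG (start codon)
residue 2: S codons sorted = AGC,AGU,UCA,UCC,UCG,UCU -> pick first = AGC
residue 3: L codons sorted = CUA,CUC,CUG,CUU,UUA,UUG -> pick first = CUA
terminator: stop codons sorted = UAA,UAG,UGA -> pick first = UAA

Answer: mRNA: AUGAGCCUAUAA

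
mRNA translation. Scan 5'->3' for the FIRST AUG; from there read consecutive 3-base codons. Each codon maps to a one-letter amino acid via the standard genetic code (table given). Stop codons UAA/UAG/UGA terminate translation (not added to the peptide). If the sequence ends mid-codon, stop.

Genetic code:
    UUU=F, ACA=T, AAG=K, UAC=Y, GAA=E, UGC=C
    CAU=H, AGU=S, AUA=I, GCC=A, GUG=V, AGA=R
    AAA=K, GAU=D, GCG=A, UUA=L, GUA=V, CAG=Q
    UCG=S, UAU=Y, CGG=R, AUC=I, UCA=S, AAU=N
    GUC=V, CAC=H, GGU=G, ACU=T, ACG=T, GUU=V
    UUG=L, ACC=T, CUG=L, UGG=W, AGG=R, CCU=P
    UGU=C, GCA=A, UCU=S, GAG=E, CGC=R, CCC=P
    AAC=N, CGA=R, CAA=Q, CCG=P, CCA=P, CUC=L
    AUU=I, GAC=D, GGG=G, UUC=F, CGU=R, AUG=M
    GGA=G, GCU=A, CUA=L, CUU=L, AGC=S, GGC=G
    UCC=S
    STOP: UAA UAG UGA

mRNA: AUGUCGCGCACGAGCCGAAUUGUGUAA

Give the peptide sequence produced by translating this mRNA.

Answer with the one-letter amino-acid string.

start AUG at pos 0
pos 0: AUG -> M; peptide=M
pos 3: UCG -> S; peptide=MS
pos 6: CGC -> R; peptide=MSR
pos 9: ACG -> T; peptide=MSRT
pos 12: AGC -> S; peptide=MSRTS
pos 15: CGA -> R; peptide=MSRTSR
pos 18: AUU -> I; peptide=MSRTSRI
pos 21: GUG -> V; peptide=MSRTSRIV
pos 24: UAA -> STOP

Answer: MSRTSRIV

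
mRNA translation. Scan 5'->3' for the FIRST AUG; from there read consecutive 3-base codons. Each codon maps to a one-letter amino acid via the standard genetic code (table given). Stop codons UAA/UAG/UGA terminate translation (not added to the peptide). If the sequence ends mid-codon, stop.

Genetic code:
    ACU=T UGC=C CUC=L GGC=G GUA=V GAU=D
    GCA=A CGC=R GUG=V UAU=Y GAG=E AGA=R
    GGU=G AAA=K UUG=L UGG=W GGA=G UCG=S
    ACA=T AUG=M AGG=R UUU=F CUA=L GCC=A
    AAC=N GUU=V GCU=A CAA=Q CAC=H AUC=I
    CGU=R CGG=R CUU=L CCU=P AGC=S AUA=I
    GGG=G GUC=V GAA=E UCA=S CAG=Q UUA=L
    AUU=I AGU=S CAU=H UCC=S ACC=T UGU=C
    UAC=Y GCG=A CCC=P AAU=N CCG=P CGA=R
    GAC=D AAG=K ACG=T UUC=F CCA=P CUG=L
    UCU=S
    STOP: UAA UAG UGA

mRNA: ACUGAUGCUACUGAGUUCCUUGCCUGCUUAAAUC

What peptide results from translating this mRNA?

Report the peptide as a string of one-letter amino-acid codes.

Answer: MLLSSLPA

Derivation:
start AUG at pos 4
pos 4: AUG -> M; peptide=M
pos 7: CUA -> L; peptide=ML
pos 10: CUG -> L; peptide=MLL
pos 13: AGU -> S; peptide=MLLS
pos 16: UCC -> S; peptide=MLLSS
pos 19: UUG -> L; peptide=MLLSSL
pos 22: CCU -> P; peptide=MLLSSLP
pos 25: GCU -> A; peptide=MLLSSLPA
pos 28: UAA -> STOP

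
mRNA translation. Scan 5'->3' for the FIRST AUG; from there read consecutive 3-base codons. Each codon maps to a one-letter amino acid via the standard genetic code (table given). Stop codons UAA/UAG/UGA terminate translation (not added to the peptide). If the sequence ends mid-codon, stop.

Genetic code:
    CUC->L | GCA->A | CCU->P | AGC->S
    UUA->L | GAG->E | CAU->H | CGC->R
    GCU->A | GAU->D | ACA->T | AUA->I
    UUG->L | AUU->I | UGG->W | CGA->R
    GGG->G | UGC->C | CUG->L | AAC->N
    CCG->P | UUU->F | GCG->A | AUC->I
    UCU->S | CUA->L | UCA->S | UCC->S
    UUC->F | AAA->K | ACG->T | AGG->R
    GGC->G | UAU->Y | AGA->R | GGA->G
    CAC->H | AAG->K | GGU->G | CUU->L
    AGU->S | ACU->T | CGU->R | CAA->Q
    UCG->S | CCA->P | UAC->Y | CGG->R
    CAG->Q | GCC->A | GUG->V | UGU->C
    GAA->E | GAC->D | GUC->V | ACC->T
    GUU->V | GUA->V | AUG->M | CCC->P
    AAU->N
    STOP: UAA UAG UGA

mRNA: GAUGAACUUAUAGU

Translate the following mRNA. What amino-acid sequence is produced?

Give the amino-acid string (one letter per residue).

Answer: MNL

Derivation:
start AUG at pos 1
pos 1: AUG -> M; peptide=M
pos 4: AAC -> N; peptide=MN
pos 7: UUA -> L; peptide=MNL
pos 10: UAG -> STOP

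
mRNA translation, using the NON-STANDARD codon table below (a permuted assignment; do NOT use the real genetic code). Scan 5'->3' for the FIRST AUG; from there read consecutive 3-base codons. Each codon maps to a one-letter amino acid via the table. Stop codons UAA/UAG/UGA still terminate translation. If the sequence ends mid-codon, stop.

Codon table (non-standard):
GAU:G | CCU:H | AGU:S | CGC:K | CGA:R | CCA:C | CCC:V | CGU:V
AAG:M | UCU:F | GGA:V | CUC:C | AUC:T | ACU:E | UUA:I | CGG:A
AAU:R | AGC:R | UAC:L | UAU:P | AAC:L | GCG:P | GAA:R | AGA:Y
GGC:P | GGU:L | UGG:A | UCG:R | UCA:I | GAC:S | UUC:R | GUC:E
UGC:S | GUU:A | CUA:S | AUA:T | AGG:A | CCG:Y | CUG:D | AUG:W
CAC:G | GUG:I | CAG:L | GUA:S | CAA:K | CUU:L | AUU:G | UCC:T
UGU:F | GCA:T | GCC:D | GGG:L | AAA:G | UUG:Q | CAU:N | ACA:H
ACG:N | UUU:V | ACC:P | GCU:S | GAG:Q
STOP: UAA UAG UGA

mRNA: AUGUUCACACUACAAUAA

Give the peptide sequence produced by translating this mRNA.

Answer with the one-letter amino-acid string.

Answer: WRHSK

Derivation:
start AUG at pos 0
pos 0: AUG -> W; peptide=W
pos 3: UUC -> R; peptide=WR
pos 6: ACA -> H; peptide=WRH
pos 9: CUA -> S; peptide=WRHS
pos 12: CAA -> K; peptide=WRHSK
pos 15: UAA -> STOP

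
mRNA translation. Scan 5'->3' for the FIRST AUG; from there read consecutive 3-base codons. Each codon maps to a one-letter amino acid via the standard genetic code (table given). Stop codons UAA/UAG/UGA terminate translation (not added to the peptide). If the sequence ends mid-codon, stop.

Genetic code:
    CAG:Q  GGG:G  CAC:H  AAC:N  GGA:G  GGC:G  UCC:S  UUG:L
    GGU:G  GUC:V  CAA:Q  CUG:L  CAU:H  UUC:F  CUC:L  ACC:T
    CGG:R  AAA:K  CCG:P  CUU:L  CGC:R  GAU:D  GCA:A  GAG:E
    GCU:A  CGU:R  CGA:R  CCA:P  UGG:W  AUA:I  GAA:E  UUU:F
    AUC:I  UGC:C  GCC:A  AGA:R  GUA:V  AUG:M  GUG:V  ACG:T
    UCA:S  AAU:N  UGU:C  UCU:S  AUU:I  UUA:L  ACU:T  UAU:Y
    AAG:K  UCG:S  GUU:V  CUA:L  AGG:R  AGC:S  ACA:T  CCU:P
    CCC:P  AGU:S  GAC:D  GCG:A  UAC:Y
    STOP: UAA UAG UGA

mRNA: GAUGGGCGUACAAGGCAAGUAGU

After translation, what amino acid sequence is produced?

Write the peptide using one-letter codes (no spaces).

Answer: MGVQGK

Derivation:
start AUG at pos 1
pos 1: AUG -> M; peptide=M
pos 4: GGC -> G; peptide=MG
pos 7: GUA -> V; peptide=MGV
pos 10: CAA -> Q; peptide=MGVQ
pos 13: GGC -> G; peptide=MGVQG
pos 16: AAG -> K; peptide=MGVQGK
pos 19: UAG -> STOP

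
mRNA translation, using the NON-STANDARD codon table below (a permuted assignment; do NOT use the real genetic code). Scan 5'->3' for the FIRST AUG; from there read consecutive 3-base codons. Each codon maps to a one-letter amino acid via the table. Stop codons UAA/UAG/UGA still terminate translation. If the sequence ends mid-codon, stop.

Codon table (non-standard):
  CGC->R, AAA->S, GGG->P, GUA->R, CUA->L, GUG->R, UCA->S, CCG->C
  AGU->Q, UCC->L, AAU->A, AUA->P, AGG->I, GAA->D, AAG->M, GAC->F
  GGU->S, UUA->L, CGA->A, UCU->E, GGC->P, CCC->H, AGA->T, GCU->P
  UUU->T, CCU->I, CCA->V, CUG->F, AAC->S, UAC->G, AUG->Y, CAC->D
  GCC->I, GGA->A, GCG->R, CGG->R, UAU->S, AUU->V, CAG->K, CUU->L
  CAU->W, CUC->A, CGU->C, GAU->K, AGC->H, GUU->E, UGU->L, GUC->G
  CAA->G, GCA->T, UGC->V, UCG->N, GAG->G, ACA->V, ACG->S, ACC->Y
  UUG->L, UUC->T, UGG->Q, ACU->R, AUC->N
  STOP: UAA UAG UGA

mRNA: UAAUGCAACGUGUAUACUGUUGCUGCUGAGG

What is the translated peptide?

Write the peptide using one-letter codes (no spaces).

start AUG at pos 2
pos 2: AUG -> Y; peptide=Y
pos 5: CAA -> G; peptide=YG
pos 8: CGU -> C; peptide=YGC
pos 11: GUA -> R; peptide=YGCR
pos 14: UAC -> G; peptide=YGCRG
pos 17: UGU -> L; peptide=YGCRGL
pos 20: UGC -> V; peptide=YGCRGLV
pos 23: UGC -> V; peptide=YGCRGLVV
pos 26: UGA -> STOP

Answer: YGCRGLVV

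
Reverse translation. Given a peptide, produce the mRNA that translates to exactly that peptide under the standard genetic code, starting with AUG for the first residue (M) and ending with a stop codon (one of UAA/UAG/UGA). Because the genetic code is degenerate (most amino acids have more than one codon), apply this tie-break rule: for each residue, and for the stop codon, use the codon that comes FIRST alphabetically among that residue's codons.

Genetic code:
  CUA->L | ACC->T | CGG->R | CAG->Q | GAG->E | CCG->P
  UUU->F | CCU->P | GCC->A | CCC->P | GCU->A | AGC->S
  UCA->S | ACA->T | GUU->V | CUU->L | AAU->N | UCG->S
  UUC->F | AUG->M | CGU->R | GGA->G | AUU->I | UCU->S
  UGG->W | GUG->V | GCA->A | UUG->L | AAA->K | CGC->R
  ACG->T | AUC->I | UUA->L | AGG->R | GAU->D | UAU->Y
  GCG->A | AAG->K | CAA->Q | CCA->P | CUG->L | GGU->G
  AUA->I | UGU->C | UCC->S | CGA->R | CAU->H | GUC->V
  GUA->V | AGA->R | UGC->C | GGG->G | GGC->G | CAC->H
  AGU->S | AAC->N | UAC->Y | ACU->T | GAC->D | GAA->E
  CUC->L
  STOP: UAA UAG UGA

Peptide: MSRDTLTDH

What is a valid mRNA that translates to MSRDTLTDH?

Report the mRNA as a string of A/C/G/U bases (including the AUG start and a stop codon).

Answer: mRNA: AUGAGCAGAGACACACUAACAGACCACUAA

Derivation:
residue 1: M -> AUG (start codon)
residue 2: S codons sorted = AGC,AGU,UCA,UCC,UCG,UCU -> pick first = AGC
residue 3: R codons sorted = AGA,AGG,CGA,CGC,CGG,CGU -> pick first = AGA
residue 4: D codons sorted = GAC,GAU -> pick first = GAC
residue 5: T codons sorted = ACA,ACC,ACG,ACU -> pick first = ACA
residue 6: L codons sorted = CUA,CUC,CUG,CUU,UUA,UUG -> pick first = CUA
residue 7: T codons sorted = ACA,ACC,ACG,ACU -> pick first = ACA
residue 8: D codons sorted = GAC,GAU -> pick first = GAC
residue 9: H codons sorted = CAC,CAU -> pick first = CAC
terminator: stop codons sorted = UAA,UAG,UGA -> pick first = UAA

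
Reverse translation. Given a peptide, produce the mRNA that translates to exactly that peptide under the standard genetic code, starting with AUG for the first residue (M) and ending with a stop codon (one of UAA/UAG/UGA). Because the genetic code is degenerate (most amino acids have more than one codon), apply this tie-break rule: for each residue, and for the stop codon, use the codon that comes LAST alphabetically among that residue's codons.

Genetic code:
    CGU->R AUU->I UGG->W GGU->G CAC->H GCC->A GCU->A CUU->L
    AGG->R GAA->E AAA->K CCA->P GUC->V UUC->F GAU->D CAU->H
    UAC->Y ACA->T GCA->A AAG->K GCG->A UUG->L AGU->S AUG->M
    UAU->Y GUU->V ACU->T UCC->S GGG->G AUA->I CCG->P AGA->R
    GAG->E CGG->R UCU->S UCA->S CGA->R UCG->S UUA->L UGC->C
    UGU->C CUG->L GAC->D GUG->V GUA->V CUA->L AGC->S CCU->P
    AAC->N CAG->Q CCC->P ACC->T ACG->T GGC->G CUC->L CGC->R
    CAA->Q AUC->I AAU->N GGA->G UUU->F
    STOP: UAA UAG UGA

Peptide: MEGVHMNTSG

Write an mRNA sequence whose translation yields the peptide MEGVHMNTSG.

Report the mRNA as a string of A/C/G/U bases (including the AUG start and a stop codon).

Answer: mRNA: AUGGAGGGUGUUCAUAUGAAUACUUCUGGUUGA

Derivation:
residue 1: M -> AUG (start codon)
residue 2: E codons sorted = GAA,GAG -> pick last = GAG
residue 3: G codons sorted = GGA,GGC,GGG,GGU -> pick last = GGU
residue 4: V codons sorted = GUA,GUC,GUG,GUU -> pick last = GUU
residue 5: H codons sorted = CAC,CAU -> pick last = CAU
residue 6: M -> AUG (only codon)
residue 7: N codons sorted = AAC,AAU -> pick last = AAU
residue 8: T codons sorted = ACA,ACC,ACG,ACU -> pick last = ACU
residue 9: S codons sorted = AGC,AGU,UCA,UCC,UCG,UCU -> pick last = UCU
residue 10: G codons sorted = GGA,GGC,GGG,GGU -> pick last = GGU
terminator: stop codons sorted = UAA,UAG,UGA -> pick last = UGA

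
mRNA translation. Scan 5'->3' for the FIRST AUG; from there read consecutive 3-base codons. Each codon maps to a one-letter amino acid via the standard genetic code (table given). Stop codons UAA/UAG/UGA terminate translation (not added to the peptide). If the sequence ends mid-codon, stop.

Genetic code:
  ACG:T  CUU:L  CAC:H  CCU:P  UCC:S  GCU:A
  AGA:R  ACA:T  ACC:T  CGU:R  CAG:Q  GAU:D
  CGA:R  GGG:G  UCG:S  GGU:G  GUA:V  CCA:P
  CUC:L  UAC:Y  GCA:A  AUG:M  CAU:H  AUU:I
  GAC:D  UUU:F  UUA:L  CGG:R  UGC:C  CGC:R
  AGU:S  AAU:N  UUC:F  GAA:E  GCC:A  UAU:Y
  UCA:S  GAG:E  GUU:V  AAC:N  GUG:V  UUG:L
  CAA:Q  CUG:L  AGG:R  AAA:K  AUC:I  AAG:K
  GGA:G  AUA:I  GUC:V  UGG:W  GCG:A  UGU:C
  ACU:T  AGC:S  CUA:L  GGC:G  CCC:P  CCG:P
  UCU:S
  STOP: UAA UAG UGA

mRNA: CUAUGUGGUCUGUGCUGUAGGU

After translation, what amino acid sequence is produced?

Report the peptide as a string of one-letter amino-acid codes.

Answer: MWSVL

Derivation:
start AUG at pos 2
pos 2: AUG -> M; peptide=M
pos 5: UGG -> W; peptide=MW
pos 8: UCU -> S; peptide=MWS
pos 11: GUG -> V; peptide=MWSV
pos 14: CUG -> L; peptide=MWSVL
pos 17: UAG -> STOP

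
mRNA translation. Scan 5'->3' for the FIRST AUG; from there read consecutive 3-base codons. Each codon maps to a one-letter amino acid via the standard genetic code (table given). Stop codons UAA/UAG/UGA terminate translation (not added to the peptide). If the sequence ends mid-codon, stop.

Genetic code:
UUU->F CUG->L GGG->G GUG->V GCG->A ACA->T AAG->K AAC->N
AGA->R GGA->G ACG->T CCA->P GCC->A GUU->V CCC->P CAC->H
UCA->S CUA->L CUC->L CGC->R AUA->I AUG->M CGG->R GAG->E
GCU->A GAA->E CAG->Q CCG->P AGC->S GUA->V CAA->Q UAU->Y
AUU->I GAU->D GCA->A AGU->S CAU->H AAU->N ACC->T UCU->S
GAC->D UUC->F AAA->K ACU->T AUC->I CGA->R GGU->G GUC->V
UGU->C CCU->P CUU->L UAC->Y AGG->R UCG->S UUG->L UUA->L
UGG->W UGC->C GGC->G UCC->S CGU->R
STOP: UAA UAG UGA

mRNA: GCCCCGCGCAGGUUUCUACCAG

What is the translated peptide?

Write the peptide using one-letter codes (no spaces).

no AUG start codon found

Answer: (empty: no AUG start codon)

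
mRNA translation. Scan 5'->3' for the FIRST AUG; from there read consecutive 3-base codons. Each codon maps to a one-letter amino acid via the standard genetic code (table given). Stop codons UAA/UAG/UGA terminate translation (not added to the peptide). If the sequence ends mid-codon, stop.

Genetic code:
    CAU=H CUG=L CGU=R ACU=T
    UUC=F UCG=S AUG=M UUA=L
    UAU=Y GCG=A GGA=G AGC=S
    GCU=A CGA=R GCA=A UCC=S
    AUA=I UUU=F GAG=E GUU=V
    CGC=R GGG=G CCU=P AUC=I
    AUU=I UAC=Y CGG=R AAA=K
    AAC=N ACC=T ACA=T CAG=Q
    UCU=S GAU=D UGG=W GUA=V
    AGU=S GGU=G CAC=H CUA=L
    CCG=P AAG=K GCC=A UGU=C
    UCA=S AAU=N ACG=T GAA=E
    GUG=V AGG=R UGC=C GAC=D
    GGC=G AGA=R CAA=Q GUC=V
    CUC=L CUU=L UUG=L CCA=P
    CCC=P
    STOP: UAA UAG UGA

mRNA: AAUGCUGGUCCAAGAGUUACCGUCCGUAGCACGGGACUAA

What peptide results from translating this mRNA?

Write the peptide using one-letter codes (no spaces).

start AUG at pos 1
pos 1: AUG -> M; peptide=M
pos 4: CUG -> L; peptide=ML
pos 7: GUC -> V; peptide=MLV
pos 10: CAA -> Q; peptide=MLVQ
pos 13: GAG -> E; peptide=MLVQE
pos 16: UUA -> L; peptide=MLVQEL
pos 19: CCG -> P; peptide=MLVQELP
pos 22: UCC -> S; peptide=MLVQELPS
pos 25: GUA -> V; peptide=MLVQELPSV
pos 28: GCA -> A; peptide=MLVQELPSVA
pos 31: CGG -> R; peptide=MLVQELPSVAR
pos 34: GAC -> D; peptide=MLVQELPSVARD
pos 37: UAA -> STOP

Answer: MLVQELPSVARD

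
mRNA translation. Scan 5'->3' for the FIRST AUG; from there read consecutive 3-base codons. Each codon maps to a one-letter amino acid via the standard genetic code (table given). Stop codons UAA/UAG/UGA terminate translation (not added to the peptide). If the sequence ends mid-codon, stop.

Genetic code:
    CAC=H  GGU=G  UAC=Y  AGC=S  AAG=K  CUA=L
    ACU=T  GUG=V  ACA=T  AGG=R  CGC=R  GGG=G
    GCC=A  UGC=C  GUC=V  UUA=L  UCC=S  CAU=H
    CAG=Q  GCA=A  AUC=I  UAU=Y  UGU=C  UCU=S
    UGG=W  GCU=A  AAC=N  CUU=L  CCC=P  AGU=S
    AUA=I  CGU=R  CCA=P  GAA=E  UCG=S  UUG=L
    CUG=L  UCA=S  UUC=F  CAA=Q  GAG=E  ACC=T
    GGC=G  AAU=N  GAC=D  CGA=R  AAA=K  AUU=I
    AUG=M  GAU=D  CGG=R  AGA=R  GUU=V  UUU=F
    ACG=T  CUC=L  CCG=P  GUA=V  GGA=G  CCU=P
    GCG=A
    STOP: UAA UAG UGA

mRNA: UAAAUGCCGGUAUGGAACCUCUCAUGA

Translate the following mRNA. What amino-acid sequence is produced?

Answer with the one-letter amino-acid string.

Answer: MPVWNLS

Derivation:
start AUG at pos 3
pos 3: AUG -> M; peptide=M
pos 6: CCG -> P; peptide=MP
pos 9: GUA -> V; peptide=MPV
pos 12: UGG -> W; peptide=MPVW
pos 15: AAC -> N; peptide=MPVWN
pos 18: CUC -> L; peptide=MPVWNL
pos 21: UCA -> S; peptide=MPVWNLS
pos 24: UGA -> STOP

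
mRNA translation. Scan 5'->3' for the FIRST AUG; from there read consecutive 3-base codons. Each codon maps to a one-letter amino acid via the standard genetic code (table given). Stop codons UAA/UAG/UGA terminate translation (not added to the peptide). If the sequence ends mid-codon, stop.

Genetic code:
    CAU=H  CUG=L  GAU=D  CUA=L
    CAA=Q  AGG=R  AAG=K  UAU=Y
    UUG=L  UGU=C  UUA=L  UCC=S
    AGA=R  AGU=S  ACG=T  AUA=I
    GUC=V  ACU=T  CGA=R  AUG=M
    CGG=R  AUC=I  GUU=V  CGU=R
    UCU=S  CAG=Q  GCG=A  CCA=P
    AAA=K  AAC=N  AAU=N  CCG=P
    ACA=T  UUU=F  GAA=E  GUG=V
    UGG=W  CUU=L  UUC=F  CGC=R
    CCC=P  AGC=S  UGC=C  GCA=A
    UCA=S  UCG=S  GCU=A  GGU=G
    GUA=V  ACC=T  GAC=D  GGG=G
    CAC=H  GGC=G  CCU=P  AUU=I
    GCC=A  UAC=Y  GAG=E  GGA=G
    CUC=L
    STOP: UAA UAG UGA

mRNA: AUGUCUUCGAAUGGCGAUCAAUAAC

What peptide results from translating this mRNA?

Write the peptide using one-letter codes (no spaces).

start AUG at pos 0
pos 0: AUG -> M; peptide=M
pos 3: UCU -> S; peptide=MS
pos 6: UCG -> S; peptide=MSS
pos 9: AAU -> N; peptide=MSSN
pos 12: GGC -> G; peptide=MSSNG
pos 15: GAU -> D; peptide=MSSNGD
pos 18: CAA -> Q; peptide=MSSNGDQ
pos 21: UAA -> STOP

Answer: MSSNGDQ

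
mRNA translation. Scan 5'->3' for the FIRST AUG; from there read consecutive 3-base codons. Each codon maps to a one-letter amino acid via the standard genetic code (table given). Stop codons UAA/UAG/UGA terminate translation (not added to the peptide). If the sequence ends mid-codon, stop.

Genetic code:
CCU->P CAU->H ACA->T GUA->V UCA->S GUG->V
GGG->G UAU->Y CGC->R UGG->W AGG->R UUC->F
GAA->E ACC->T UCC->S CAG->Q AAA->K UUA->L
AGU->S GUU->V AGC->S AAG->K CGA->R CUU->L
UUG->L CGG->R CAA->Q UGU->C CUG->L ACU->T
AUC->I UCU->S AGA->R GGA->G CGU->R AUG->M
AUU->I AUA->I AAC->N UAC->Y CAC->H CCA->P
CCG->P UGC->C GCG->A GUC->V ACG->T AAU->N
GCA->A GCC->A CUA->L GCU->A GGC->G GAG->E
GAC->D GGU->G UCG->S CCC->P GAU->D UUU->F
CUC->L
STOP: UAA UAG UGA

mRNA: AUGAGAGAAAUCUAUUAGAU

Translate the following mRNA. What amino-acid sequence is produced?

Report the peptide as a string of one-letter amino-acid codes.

start AUG at pos 0
pos 0: AUG -> M; peptide=M
pos 3: AGA -> R; peptide=MR
pos 6: GAA -> E; peptide=MRE
pos 9: AUC -> I; peptide=MREI
pos 12: UAU -> Y; peptide=MREIY
pos 15: UAG -> STOP

Answer: MREIY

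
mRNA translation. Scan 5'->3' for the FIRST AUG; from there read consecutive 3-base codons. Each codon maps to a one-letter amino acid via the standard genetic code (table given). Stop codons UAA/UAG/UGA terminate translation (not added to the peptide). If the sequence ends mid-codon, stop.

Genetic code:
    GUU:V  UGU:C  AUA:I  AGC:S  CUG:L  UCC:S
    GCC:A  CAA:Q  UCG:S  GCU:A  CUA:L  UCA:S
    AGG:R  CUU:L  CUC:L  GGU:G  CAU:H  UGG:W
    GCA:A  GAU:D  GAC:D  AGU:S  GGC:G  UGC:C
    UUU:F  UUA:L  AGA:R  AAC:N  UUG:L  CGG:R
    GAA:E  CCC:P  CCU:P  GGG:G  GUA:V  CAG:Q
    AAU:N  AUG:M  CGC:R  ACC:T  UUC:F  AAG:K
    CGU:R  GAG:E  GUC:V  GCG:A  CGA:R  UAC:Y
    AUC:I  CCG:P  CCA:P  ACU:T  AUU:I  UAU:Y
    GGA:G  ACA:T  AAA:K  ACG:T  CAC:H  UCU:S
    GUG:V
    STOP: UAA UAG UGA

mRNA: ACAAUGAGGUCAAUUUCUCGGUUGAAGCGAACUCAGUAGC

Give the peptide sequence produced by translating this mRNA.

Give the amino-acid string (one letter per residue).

start AUG at pos 3
pos 3: AUG -> M; peptide=M
pos 6: AGG -> R; peptide=MR
pos 9: UCA -> S; peptide=MRS
pos 12: AUU -> I; peptide=MRSI
pos 15: UCU -> S; peptide=MRSIS
pos 18: CGG -> R; peptide=MRSISR
pos 21: UUG -> L; peptide=MRSISRL
pos 24: AAG -> K; peptide=MRSISRLK
pos 27: CGA -> R; peptide=MRSISRLKR
pos 30: ACU -> T; peptide=MRSISRLKRT
pos 33: CAG -> Q; peptide=MRSISRLKRTQ
pos 36: UAG -> STOP

Answer: MRSISRLKRTQ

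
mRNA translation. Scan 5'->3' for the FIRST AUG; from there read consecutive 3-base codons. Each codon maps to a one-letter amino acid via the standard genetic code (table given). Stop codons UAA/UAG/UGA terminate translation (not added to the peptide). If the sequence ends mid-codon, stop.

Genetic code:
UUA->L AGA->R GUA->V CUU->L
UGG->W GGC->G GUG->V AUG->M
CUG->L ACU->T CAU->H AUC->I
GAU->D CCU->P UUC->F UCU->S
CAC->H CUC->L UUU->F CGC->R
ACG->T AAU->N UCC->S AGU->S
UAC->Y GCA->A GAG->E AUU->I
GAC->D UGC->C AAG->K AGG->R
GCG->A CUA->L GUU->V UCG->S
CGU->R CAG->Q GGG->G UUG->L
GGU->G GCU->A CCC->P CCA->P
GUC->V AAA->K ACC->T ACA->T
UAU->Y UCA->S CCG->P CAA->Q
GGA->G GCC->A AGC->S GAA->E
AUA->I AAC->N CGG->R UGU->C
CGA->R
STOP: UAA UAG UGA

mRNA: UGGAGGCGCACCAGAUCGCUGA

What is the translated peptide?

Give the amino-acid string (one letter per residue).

Answer: (empty: no AUG start codon)

Derivation:
no AUG start codon found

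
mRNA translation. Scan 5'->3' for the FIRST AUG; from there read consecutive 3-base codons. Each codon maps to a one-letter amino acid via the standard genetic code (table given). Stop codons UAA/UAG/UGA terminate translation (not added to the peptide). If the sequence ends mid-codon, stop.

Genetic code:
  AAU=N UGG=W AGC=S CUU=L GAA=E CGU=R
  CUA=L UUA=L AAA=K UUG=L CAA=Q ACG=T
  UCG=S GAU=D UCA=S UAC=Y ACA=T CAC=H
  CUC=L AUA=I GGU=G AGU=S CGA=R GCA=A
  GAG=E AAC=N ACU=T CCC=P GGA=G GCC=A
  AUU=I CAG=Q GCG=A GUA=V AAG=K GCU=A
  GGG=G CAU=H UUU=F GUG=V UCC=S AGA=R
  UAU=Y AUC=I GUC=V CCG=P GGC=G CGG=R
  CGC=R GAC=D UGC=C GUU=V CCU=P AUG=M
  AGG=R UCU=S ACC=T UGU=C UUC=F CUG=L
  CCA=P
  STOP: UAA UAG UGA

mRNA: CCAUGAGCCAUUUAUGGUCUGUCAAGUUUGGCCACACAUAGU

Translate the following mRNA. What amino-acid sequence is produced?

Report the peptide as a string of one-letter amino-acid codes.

Answer: MSHLWSVKFGHT

Derivation:
start AUG at pos 2
pos 2: AUG -> M; peptide=M
pos 5: AGC -> S; peptide=MS
pos 8: CAU -> H; peptide=MSH
pos 11: UUA -> L; peptide=MSHL
pos 14: UGG -> W; peptide=MSHLW
pos 17: UCU -> S; peptide=MSHLWS
pos 20: GUC -> V; peptide=MSHLWSV
pos 23: AAG -> K; peptide=MSHLWSVK
pos 26: UUU -> F; peptide=MSHLWSVKF
pos 29: GGC -> G; peptide=MSHLWSVKFG
pos 32: CAC -> H; peptide=MSHLWSVKFGH
pos 35: ACA -> T; peptide=MSHLWSVKFGHT
pos 38: UAG -> STOP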